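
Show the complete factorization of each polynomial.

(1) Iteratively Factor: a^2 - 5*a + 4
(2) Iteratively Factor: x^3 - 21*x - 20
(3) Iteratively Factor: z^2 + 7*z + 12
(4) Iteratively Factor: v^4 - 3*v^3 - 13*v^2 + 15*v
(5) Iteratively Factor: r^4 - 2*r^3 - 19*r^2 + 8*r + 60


(1) = (a - 4)*(a - 1)
(2) = (x - 5)*(x^2 + 5*x + 4) = (x - 5)*(x + 1)*(x + 4)
(3) = (z + 4)*(z + 3)
(4) = (v - 1)*(v^3 - 2*v^2 - 15*v) = v*(v - 1)*(v^2 - 2*v - 15) = v*(v - 1)*(v + 3)*(v - 5)
(5) = (r + 3)*(r^3 - 5*r^2 - 4*r + 20) = (r - 5)*(r + 3)*(r^2 - 4) = (r - 5)*(r - 2)*(r + 3)*(r + 2)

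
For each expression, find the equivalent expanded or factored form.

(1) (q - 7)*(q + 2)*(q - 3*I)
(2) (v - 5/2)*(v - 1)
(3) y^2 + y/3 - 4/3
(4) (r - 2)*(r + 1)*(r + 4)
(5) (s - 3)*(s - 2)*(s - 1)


(1) = q^3 - 5*q^2 - 3*I*q^2 - 14*q + 15*I*q + 42*I
(2) = v^2 - 7*v/2 + 5/2
(3) = (y - 1)*(y + 4/3)
(4) = r^3 + 3*r^2 - 6*r - 8
(5) = s^3 - 6*s^2 + 11*s - 6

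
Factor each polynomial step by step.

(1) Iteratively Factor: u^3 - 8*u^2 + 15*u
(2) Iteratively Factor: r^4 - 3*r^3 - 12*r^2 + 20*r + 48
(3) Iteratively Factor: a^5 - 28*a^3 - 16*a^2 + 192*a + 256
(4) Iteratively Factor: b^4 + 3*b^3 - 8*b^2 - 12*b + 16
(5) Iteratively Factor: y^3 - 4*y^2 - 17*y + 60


(1) = (u - 3)*(u^2 - 5*u) = (u - 5)*(u - 3)*(u)
(2) = (r - 3)*(r^3 - 12*r - 16) = (r - 4)*(r - 3)*(r^2 + 4*r + 4) = (r - 4)*(r - 3)*(r + 2)*(r + 2)
(3) = (a + 2)*(a^4 - 2*a^3 - 24*a^2 + 32*a + 128) = (a + 2)^2*(a^3 - 4*a^2 - 16*a + 64) = (a - 4)*(a + 2)^2*(a^2 - 16) = (a - 4)*(a + 2)^2*(a + 4)*(a - 4)
(4) = (b + 4)*(b^3 - b^2 - 4*b + 4) = (b + 2)*(b + 4)*(b^2 - 3*b + 2) = (b - 2)*(b + 2)*(b + 4)*(b - 1)
(5) = (y + 4)*(y^2 - 8*y + 15) = (y - 3)*(y + 4)*(y - 5)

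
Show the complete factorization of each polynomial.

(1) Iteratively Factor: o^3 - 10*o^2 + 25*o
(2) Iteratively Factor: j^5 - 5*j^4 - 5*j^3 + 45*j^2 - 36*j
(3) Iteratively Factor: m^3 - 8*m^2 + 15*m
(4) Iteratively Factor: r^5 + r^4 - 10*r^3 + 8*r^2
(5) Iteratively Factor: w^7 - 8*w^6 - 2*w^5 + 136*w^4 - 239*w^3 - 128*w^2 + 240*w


(1) = (o - 5)*(o^2 - 5*o) = (o - 5)^2*(o)
(2) = (j - 3)*(j^4 - 2*j^3 - 11*j^2 + 12*j) = j*(j - 3)*(j^3 - 2*j^2 - 11*j + 12) = j*(j - 3)*(j - 1)*(j^2 - j - 12) = j*(j - 3)*(j - 1)*(j + 3)*(j - 4)
(3) = (m - 5)*(m^2 - 3*m) = m*(m - 5)*(m - 3)
(4) = (r - 1)*(r^4 + 2*r^3 - 8*r^2) = (r - 2)*(r - 1)*(r^3 + 4*r^2) = r*(r - 2)*(r - 1)*(r^2 + 4*r) = r^2*(r - 2)*(r - 1)*(r + 4)
(5) = (w + 4)*(w^6 - 12*w^5 + 46*w^4 - 48*w^3 - 47*w^2 + 60*w) = (w - 1)*(w + 4)*(w^5 - 11*w^4 + 35*w^3 - 13*w^2 - 60*w) = w*(w - 1)*(w + 4)*(w^4 - 11*w^3 + 35*w^2 - 13*w - 60) = w*(w - 1)*(w + 1)*(w + 4)*(w^3 - 12*w^2 + 47*w - 60) = w*(w - 3)*(w - 1)*(w + 1)*(w + 4)*(w^2 - 9*w + 20) = w*(w - 4)*(w - 3)*(w - 1)*(w + 1)*(w + 4)*(w - 5)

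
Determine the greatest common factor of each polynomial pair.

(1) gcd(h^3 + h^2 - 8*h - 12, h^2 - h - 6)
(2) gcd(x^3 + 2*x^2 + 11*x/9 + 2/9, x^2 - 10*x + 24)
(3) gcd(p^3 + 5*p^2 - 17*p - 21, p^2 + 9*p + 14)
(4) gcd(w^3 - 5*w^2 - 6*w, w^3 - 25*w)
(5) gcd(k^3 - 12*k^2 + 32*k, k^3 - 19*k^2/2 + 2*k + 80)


(1) = gcd((h - 3)*(h + 2)^2, (h - 3)*(h + 2)) = h^2 - h - 6
(2) = 1
(3) = p + 7
(4) = w
(5) = gcd(k*(k - 8)*(k - 4), (k - 8)*(k - 4)*(k + 5/2)) = k^2 - 12*k + 32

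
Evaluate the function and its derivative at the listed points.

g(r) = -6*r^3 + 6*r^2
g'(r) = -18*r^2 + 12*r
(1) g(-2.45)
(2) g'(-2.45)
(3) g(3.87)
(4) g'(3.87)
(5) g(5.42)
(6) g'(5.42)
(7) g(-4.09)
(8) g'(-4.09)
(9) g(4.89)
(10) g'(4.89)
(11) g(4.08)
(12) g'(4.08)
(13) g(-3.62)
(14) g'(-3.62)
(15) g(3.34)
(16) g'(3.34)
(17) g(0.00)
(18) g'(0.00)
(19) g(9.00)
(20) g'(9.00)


(1) = 124.25
(2) = -137.45
(3) = -257.90
(4) = -223.14
(5) = -779.06
(6) = -463.74
(7) = 510.88
(8) = -350.19
(9) = -558.11
(10) = -371.74
(11) = -307.63
(12) = -250.68
(13) = 363.25
(14) = -279.32
(15) = -156.62
(16) = -160.72
(17) = 0.00
(18) = 0.00
(19) = -3888.00
(20) = -1350.00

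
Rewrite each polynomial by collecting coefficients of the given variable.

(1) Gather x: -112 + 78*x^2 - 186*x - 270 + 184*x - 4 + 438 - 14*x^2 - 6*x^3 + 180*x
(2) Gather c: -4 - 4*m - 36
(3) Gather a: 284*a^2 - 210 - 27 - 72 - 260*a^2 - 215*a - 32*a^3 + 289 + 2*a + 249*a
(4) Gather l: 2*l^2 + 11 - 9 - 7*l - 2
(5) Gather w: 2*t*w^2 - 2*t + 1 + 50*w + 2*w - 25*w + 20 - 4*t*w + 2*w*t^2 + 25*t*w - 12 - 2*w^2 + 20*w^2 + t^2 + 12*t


(1) = -6*x^3 + 64*x^2 + 178*x + 52
(2) = -4*m - 40
(3) = -32*a^3 + 24*a^2 + 36*a - 20
(4) = 2*l^2 - 7*l
(5) = t^2 + 10*t + w^2*(2*t + 18) + w*(2*t^2 + 21*t + 27) + 9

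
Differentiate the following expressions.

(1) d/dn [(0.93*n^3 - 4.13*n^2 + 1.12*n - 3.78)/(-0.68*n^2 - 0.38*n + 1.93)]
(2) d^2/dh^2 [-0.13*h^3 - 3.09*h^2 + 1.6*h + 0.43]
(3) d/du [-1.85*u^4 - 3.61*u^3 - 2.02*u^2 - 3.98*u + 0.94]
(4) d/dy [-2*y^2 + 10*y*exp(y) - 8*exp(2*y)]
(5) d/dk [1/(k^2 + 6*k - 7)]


(1) = (-0.6324*n^4 - 0.7068*n^3 + 7.7157*n^2 - 21.0826*n + 0.7252)/(0.4624*n^4 + 0.5168*n^3 - 2.4804*n^2 - 1.4668*n + 3.7249)
(2) = -0.78*h - 6.18
(3) = -7.4*u^3 - 10.83*u^2 - 4.04*u - 3.98
(4) = 10*y*exp(y) - 4*y - 16*exp(2*y) + 10*exp(y)
(5) = 2*(-k - 3)/(k^2 + 6*k - 7)^2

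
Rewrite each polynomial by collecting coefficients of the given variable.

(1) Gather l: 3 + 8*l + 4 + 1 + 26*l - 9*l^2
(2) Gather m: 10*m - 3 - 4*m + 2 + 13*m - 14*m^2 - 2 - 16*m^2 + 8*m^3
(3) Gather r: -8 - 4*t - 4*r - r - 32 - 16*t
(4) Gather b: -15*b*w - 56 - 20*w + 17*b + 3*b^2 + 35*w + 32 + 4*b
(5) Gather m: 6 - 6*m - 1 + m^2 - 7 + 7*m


(1) = -9*l^2 + 34*l + 8
(2) = 8*m^3 - 30*m^2 + 19*m - 3
(3) = -5*r - 20*t - 40
(4) = 3*b^2 + b*(21 - 15*w) + 15*w - 24
(5) = m^2 + m - 2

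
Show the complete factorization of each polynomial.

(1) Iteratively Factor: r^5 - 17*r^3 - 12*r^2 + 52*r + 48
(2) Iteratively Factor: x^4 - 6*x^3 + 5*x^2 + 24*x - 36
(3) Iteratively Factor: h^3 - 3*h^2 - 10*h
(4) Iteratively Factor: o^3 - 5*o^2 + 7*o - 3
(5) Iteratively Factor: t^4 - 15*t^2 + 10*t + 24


(1) = (r + 1)*(r^4 - r^3 - 16*r^2 + 4*r + 48) = (r + 1)*(r + 3)*(r^3 - 4*r^2 - 4*r + 16) = (r + 1)*(r + 2)*(r + 3)*(r^2 - 6*r + 8) = (r - 4)*(r + 1)*(r + 2)*(r + 3)*(r - 2)
(2) = (x - 3)*(x^3 - 3*x^2 - 4*x + 12) = (x - 3)^2*(x^2 - 4) = (x - 3)^2*(x - 2)*(x + 2)
(3) = (h + 2)*(h^2 - 5*h) = (h - 5)*(h + 2)*(h)
(4) = (o - 1)*(o^2 - 4*o + 3) = (o - 1)^2*(o - 3)
(5) = (t - 2)*(t^3 + 2*t^2 - 11*t - 12) = (t - 3)*(t - 2)*(t^2 + 5*t + 4) = (t - 3)*(t - 2)*(t + 1)*(t + 4)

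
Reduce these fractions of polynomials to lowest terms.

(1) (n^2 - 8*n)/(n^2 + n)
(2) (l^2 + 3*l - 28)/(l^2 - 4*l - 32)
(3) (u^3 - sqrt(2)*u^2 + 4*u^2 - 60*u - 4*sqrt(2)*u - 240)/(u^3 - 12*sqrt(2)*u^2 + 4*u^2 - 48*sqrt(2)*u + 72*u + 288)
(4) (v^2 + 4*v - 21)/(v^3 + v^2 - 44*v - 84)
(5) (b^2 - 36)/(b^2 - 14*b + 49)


(1) = (n - 8)/(n + 1)
(2) = (l^2 + 3*l - 28)/(l^2 - 4*l - 32)
(3) = (u + 5*sqrt(2))/(u - 6*sqrt(2))
(4) = (v^2 + 4*v - 21)/(v^3 + v^2 - 44*v - 84)
(5) = (b^2 - 36)/(b^2 - 14*b + 49)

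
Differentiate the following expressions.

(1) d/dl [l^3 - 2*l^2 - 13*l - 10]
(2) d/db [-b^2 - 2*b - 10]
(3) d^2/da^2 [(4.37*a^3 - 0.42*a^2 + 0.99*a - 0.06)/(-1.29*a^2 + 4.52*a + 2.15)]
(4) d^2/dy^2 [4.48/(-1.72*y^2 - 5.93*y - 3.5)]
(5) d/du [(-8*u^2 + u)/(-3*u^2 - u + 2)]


(1) = 3*l^2 - 4*l - 13
(2) = -2*b - 2
(3) = (-201.199132*a^3 - 247.217664*a^2 - 139.775628*a + 25.909008)/(2.146689*a^6 - 22.565196*a^5 + 68.332203*a^4 - 17.128088*a^3 - 113.887005*a^2 - 62.6811*a - 9.938375)
(4) = (26.507264*y^2 + 91.388416*y - 4.48*(3.44*y + 5.93)*(6.88*y + 11.86) + 53.9392)/(1.72*y^2 + 5.93*y + 3.5)^3
(5) = (11*u^2 - 32*u + 2)/(9*u^4 + 6*u^3 - 11*u^2 - 4*u + 4)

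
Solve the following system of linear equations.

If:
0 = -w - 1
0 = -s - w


Then:
s = 1
w = -1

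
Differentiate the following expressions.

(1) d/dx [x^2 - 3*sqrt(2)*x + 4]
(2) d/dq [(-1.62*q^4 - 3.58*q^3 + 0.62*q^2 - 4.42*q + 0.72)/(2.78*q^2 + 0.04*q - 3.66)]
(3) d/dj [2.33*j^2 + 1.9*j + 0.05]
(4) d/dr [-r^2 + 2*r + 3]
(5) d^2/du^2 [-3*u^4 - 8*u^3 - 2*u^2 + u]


(1) = 2*x - 3*sqrt(2)
(2) = (-9.0072*q^5 - 10.1468*q^4 + 23.4304*q^3 + 51.6208*q^2 - 8.5416*q + 16.1484)/(7.7284*q^4 + 0.2224*q^3 - 20.348*q^2 - 0.2928*q + 13.3956)
(3) = 4.66*j + 1.9
(4) = 2 - 2*r
(5) = -36*u^2 - 48*u - 4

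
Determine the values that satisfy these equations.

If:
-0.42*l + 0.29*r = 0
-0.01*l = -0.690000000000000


Then:
l = 69.00
r = 99.93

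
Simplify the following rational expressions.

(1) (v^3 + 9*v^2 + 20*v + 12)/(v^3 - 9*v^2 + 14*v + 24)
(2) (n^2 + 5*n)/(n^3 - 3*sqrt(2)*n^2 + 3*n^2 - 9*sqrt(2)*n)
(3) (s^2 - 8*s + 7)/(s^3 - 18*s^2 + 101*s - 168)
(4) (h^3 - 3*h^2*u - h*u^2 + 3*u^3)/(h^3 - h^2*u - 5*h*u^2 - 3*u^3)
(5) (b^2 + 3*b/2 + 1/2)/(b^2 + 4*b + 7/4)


(1) = (v^2 + 8*v + 12)/(v^2 - 10*v + 24)
(2) = (n + 5)/(n^2 + n*(3 - 3*sqrt(2)) - 9*sqrt(2))
(3) = (s - 1)/(s^2 - 11*s + 24)
(4) = (h - u)/(h + u)
(5) = (2*b + 2)/(2*b + 7)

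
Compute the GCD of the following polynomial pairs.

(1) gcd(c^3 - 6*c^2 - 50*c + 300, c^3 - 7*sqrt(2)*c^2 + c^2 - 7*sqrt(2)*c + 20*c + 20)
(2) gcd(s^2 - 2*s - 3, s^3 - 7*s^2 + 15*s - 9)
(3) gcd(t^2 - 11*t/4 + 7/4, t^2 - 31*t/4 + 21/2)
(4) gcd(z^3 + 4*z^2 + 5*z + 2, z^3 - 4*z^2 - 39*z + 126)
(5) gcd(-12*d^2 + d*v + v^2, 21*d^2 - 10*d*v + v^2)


(1) = c - 5*sqrt(2)
(2) = s - 3
(3) = gcd((t - 7/4)*(t - 1), (t - 6)*(t - 7/4)) = t - 7/4
(4) = 1
(5) = -3*d + v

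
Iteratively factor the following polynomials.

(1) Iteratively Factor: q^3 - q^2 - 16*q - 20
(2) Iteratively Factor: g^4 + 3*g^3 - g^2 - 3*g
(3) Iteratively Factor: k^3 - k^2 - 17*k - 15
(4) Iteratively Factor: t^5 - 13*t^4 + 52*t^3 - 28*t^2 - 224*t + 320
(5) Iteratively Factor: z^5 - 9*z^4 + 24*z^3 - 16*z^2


(1) = (q + 2)*(q^2 - 3*q - 10) = (q - 5)*(q + 2)*(q + 2)
(2) = (g - 1)*(g^3 + 4*g^2 + 3*g) = (g - 1)*(g + 1)*(g^2 + 3*g) = (g - 1)*(g + 1)*(g + 3)*(g)
(3) = (k + 1)*(k^2 - 2*k - 15) = (k - 5)*(k + 1)*(k + 3)
(4) = (t - 5)*(t^4 - 8*t^3 + 12*t^2 + 32*t - 64) = (t - 5)*(t - 4)*(t^3 - 4*t^2 - 4*t + 16) = (t - 5)*(t - 4)*(t + 2)*(t^2 - 6*t + 8) = (t - 5)*(t - 4)^2*(t + 2)*(t - 2)
(5) = (z)*(z^4 - 9*z^3 + 24*z^2 - 16*z) = z*(z - 4)*(z^3 - 5*z^2 + 4*z) = z*(z - 4)^2*(z^2 - z) = z*(z - 4)^2*(z - 1)*(z)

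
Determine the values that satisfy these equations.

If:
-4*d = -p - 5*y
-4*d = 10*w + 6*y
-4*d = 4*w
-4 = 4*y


Then:
d = -1
p = 1
w = 1
y = -1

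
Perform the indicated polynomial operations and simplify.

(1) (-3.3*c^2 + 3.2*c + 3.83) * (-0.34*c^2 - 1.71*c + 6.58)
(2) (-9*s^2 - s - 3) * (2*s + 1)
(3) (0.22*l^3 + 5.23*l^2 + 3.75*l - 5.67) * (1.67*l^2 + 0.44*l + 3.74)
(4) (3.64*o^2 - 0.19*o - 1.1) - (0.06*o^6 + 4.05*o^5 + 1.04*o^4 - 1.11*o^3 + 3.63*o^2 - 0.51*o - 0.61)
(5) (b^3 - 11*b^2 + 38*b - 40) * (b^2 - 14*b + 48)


(1) = 1.122*c^4 + 4.555*c^3 - 28.4882*c^2 + 14.5067*c + 25.2014
(2) = -18*s^3 - 11*s^2 - 7*s - 3
(3) = 0.3674*l^5 + 8.8309*l^4 + 9.3865*l^3 + 11.7413*l^2 + 11.5302*l - 21.2058
(4) = -0.06*o^6 - 4.05*o^5 - 1.04*o^4 + 1.11*o^3 + 0.01*o^2 + 0.32*o - 0.49
(5) = b^5 - 25*b^4 + 240*b^3 - 1100*b^2 + 2384*b - 1920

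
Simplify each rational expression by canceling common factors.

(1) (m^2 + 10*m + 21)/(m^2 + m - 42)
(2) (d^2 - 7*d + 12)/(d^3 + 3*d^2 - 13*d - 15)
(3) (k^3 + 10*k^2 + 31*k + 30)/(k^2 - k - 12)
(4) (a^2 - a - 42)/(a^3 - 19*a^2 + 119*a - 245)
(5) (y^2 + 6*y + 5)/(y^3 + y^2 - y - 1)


(1) = (m + 3)/(m - 6)
(2) = (d - 4)/(d^2 + 6*d + 5)
(3) = (k^2 + 7*k + 10)/(k - 4)
(4) = (a + 6)/(a^2 - 12*a + 35)
(5) = (y + 5)/(y^2 - 1)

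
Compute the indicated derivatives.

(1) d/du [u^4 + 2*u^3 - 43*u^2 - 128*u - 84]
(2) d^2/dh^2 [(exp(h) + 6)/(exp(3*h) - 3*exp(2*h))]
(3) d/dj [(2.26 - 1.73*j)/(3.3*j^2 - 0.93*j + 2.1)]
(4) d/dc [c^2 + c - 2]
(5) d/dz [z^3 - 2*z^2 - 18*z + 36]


(1) = 4*u^3 + 6*u^2 - 86*u - 128
(2) = (4*exp(3*h) + 45*exp(2*h) - 189*exp(h) + 216)*exp(-2*h)/(exp(3*h) - 9*exp(2*h) + 27*exp(h) - 27)
(3) = (5.709*j^2 - 14.916*j - 1.5312)/(10.89*j^4 - 6.138*j^3 + 14.7249*j^2 - 3.906*j + 4.41)
(4) = 2*c + 1
(5) = 3*z^2 - 4*z - 18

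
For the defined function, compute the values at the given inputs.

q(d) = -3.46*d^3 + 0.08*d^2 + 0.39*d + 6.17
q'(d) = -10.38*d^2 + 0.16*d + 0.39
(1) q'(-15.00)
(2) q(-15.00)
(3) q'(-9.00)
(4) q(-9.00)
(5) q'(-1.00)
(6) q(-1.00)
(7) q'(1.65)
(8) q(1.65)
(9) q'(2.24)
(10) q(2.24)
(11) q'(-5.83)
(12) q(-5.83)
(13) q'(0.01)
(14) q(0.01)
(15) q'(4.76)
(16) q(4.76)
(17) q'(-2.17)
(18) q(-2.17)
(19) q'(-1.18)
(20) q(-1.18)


(1) = -2337.51
(2) = 11695.82
(3) = -841.83
(4) = 2531.48
(5) = -10.15
(6) = 9.32
(7) = -27.61
(8) = -8.51
(9) = -51.33
(10) = -31.44
(11) = -353.35
(12) = 692.23
(13) = 0.39
(14) = 6.17
(15) = -234.03
(16) = -363.32
(17) = -48.84
(18) = 41.06
(19) = -14.25
(20) = 11.51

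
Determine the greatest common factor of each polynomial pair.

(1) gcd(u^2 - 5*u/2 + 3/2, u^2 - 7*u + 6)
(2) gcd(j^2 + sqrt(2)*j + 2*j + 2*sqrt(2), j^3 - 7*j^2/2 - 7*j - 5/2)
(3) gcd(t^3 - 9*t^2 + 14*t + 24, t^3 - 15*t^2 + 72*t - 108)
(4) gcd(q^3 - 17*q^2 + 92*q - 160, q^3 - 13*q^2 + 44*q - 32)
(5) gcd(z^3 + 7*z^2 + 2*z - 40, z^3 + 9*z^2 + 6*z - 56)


(1) = gcd((u - 3/2)*(u - 1), (u - 6)*(u - 1)) = u - 1
(2) = gcd((j + 2)*(j + sqrt(2)), (j - 5)*(j + 1/2)*(j + 1)) = 1
(3) = gcd((t - 6)*(t - 4)*(t + 1), (t - 6)^2*(t - 3)) = t - 6
(4) = q^2 - 12*q + 32
(5) = gcd((z - 2)*(z + 4)*(z + 5), (z - 2)*(z + 4)*(z + 7)) = z^2 + 2*z - 8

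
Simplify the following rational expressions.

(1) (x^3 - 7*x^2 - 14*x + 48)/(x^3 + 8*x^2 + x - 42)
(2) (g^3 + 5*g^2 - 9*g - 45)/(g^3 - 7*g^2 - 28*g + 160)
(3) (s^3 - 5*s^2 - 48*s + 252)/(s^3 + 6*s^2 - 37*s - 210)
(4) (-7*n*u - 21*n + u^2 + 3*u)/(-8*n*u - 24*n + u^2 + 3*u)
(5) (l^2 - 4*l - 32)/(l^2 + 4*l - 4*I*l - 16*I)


(1) = (x - 8)/(x + 7)
(2) = (g^2 - 9)/(g^2 - 12*g + 32)
(3) = (s - 6)/(s + 5)
(4) = (-7*n + u)/(-8*n + u)
(5) = (l - 8)/(l - 4*I)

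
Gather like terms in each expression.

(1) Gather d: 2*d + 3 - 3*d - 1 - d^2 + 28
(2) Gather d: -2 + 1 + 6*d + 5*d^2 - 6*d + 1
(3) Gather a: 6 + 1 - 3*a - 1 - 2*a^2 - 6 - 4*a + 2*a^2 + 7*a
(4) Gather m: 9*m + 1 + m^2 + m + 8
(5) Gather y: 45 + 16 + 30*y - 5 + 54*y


(1) = -d^2 - d + 30
(2) = 5*d^2
(3) = 0
(4) = m^2 + 10*m + 9
(5) = 84*y + 56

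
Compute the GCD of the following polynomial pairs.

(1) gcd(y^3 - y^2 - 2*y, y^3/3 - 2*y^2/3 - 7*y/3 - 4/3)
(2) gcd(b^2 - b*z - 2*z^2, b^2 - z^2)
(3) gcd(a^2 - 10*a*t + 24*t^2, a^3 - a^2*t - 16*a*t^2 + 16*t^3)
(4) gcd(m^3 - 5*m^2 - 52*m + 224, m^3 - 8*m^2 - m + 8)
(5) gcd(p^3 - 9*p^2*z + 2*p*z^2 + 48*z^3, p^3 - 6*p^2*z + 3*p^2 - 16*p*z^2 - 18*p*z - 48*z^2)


(1) = gcd(y*(y - 2)*(y + 1), (y/3 + 1/3)*(y - 4)*(y + 1)) = y + 1
(2) = b + z
(3) = -a + 4*t
(4) = gcd((m - 8)*(m - 4)*(m + 7), (m - 8)*(m - 1)*(m + 1)) = m - 8
(5) = -p^2 + 6*p*z + 16*z^2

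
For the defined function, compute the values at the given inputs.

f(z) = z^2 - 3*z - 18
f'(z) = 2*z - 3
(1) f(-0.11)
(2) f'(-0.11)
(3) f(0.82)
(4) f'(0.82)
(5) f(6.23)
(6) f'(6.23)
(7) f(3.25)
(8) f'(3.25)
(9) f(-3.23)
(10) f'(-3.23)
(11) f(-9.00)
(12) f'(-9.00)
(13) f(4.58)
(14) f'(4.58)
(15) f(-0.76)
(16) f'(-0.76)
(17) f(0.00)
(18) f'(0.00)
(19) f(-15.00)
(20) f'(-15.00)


(1) = -17.66
(2) = -3.22
(3) = -19.79
(4) = -1.36
(5) = 2.12
(6) = 9.46
(7) = -17.19
(8) = 3.50
(9) = 2.12
(10) = -9.46
(11) = 90.00
(12) = -21.00
(13) = -10.76
(14) = 6.16
(15) = -15.14
(16) = -4.52
(17) = -18.00
(18) = -3.00
(19) = 252.00
(20) = -33.00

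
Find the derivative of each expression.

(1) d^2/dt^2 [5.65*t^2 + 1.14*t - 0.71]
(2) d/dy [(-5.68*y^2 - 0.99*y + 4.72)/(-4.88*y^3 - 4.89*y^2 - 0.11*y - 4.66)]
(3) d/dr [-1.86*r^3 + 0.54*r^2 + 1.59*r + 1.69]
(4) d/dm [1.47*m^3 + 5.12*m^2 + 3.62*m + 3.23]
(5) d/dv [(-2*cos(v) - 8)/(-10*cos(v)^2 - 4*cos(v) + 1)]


(1) = 11.3000000000000
(2) = (-27.7184*y^4 - 9.6624*y^3 + 64.8845*y^2 + 99.0992*y + 5.1326)/(23.8144*y^6 + 47.7264*y^5 + 24.9857*y^4 + 46.5574*y^3 + 45.5869*y^2 + 1.0252*y + 21.7156)
(3) = -5.58*r^2 + 1.08*r + 1.59
(4) = 4.41*m^2 + 10.24*m + 3.62
(5) = 2*(10*cos(v)^2 + 80*cos(v) + 17)*sin(v)/(-10*sin(v)^2 + 4*cos(v) + 9)^2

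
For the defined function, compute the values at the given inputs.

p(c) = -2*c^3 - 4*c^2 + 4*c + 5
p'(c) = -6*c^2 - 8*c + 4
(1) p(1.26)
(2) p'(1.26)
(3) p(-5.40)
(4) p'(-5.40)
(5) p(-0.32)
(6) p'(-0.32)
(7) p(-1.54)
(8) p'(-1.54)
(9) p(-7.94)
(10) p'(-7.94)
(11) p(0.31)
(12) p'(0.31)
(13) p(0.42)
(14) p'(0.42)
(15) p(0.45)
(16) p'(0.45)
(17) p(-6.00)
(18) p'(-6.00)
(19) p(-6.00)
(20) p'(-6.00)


(1) = -0.31
(2) = -15.61
(3) = 181.69
(4) = -127.76
(5) = 3.38
(6) = 5.95
(7) = -3.34
(8) = 2.09
(9) = 722.20
(10) = -310.74
(11) = 5.80
(12) = 0.94
(13) = 5.83
(14) = -0.42
(15) = 5.81
(16) = -0.82
(17) = 269.00
(18) = -164.00
(19) = 269.00
(20) = -164.00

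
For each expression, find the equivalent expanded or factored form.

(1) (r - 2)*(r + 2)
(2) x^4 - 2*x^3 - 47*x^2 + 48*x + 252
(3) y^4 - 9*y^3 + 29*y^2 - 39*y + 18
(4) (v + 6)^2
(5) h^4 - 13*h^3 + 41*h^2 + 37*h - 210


(1) = r^2 - 4
(2) = (x - 7)*(x - 3)*(x + 2)*(x + 6)
(3) = (y - 3)^2*(y - 2)*(y - 1)
(4) = v^2 + 12*v + 36
(5) = (h - 7)*(h - 5)*(h - 3)*(h + 2)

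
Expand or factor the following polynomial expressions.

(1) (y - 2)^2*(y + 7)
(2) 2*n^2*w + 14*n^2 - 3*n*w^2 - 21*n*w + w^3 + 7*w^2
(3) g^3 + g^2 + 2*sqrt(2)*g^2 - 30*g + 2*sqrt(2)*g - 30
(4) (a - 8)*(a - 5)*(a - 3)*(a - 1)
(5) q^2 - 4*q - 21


(1) = y^3 + 3*y^2 - 24*y + 28
(2) = (-2*n + w)*(-n + w)*(w + 7)
(3) = (g + 1)*(g - 3*sqrt(2))*(g + 5*sqrt(2))
(4) = a^4 - 17*a^3 + 95*a^2 - 199*a + 120
(5) = (q - 7)*(q + 3)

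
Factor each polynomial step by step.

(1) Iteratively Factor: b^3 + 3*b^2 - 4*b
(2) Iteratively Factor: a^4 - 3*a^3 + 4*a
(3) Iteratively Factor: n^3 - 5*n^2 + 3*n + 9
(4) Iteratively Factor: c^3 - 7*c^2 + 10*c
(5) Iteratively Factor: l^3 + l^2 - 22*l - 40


(1) = (b - 1)*(b^2 + 4*b) = (b - 1)*(b + 4)*(b)
(2) = (a)*(a^3 - 3*a^2 + 4) = a*(a - 2)*(a^2 - a - 2) = a*(a - 2)^2*(a + 1)
(3) = (n + 1)*(n^2 - 6*n + 9) = (n - 3)*(n + 1)*(n - 3)
(4) = (c - 2)*(c^2 - 5*c) = (c - 5)*(c - 2)*(c)
(5) = (l - 5)*(l^2 + 6*l + 8) = (l - 5)*(l + 4)*(l + 2)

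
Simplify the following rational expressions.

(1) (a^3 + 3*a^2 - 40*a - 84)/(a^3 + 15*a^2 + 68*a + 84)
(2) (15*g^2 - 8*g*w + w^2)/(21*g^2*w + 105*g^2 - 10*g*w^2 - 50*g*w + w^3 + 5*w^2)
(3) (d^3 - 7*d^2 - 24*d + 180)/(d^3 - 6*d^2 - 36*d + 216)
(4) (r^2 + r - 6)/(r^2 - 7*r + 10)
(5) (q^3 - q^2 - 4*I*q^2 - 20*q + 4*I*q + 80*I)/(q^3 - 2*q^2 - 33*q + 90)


(1) = (a - 6)/(a + 6)
(2) = (-5*g + w)/(-7*g*w - 35*g + w^2 + 5*w)
(3) = (d + 5)/(d + 6)
(4) = (r + 3)/(r - 5)
(5) = (q^2 + q*(4 - 4*I) - 16*I)/(q^2 + 3*q - 18)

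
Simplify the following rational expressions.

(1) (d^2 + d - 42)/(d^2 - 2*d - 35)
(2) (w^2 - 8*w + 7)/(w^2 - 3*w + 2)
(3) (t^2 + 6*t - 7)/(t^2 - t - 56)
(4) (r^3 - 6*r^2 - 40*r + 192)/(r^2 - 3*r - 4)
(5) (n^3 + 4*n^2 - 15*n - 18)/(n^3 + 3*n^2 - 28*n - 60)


(1) = (d^2 + d - 42)/(d^2 - 2*d - 35)
(2) = (w - 7)/(w - 2)
(3) = (t - 1)/(t - 8)
(4) = (r^2 - 2*r - 48)/(r + 1)
(5) = (n^2 - 2*n - 3)/(n^2 - 3*n - 10)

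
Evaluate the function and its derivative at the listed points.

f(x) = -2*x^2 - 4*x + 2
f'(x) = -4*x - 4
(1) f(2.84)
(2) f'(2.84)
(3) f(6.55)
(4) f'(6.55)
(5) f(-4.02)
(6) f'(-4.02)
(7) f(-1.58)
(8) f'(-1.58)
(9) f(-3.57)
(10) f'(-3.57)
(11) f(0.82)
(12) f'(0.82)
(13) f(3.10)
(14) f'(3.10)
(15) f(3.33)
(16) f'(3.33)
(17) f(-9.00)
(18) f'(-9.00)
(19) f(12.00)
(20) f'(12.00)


(1) = -25.49
(2) = -15.36
(3) = -110.00
(4) = -30.20
(5) = -14.24
(6) = 12.08
(7) = 3.33
(8) = 2.32
(9) = -9.21
(10) = 10.28
(11) = -2.62
(12) = -7.28
(13) = -29.62
(14) = -16.40
(15) = -33.50
(16) = -17.32
(17) = -124.00
(18) = 32.00
(19) = -334.00
(20) = -52.00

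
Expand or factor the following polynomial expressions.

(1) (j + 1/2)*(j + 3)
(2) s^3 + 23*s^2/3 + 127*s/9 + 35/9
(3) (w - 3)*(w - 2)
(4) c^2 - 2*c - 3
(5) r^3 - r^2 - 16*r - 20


(1) = j^2 + 7*j/2 + 3/2
(2) = (s + 1/3)*(s + 7/3)*(s + 5)
(3) = w^2 - 5*w + 6
(4) = (c - 3)*(c + 1)
(5) = (r - 5)*(r + 2)^2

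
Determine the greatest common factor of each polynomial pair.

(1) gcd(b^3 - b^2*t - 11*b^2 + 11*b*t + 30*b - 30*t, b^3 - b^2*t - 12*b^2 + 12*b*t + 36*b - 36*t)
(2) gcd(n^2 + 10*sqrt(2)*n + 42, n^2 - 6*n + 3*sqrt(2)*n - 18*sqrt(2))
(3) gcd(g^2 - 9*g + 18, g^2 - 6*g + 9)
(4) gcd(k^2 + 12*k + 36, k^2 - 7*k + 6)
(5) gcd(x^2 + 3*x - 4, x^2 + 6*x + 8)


(1) = gcd((b - 6)*(b - 5)*(b - t), (b - 6)^2*(b - t)) = -b^2 + b*t + 6*b - 6*t
(2) = n + 3*sqrt(2)
(3) = g - 3
(4) = 1
(5) = x + 4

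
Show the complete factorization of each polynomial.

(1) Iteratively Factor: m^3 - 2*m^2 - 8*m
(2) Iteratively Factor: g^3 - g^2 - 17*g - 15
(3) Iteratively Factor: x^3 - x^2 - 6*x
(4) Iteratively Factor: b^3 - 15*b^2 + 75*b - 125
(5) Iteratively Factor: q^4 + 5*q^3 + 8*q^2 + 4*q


(1) = (m + 2)*(m^2 - 4*m) = (m - 4)*(m + 2)*(m)
(2) = (g + 1)*(g^2 - 2*g - 15) = (g + 1)*(g + 3)*(g - 5)
(3) = (x + 2)*(x^2 - 3*x) = x*(x + 2)*(x - 3)
(4) = (b - 5)*(b^2 - 10*b + 25) = (b - 5)^2*(b - 5)
(5) = (q + 1)*(q^3 + 4*q^2 + 4*q) = q*(q + 1)*(q^2 + 4*q + 4) = q*(q + 1)*(q + 2)*(q + 2)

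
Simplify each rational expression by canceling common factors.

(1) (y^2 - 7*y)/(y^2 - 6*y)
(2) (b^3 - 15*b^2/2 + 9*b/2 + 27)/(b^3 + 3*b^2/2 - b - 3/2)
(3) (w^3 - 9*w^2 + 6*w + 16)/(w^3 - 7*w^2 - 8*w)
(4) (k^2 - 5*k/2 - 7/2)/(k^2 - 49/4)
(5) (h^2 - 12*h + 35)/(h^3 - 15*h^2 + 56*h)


(1) = (y - 7)/(y - 6)
(2) = (b^2 - 9*b + 18)/(b^2 - 1)
(3) = (w - 2)/w
(4) = (2*k + 2)/(2*k + 7)
(5) = (h - 5)/(h^2 - 8*h)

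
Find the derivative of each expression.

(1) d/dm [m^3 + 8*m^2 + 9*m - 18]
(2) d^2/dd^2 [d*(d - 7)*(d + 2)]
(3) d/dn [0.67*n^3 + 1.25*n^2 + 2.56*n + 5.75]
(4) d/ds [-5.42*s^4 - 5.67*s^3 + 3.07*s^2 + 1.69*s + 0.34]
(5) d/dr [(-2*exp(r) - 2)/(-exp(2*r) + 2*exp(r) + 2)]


(1) = 3*m^2 + 16*m + 9
(2) = 6*d - 10
(3) = 2.01*n^2 + 2.5*n + 2.56
(4) = -21.68*s^3 - 17.01*s^2 + 6.14*s + 1.69
(5) = 2*(-exp(r) - 2)*exp(2*r)/(exp(4*r) - 4*exp(3*r) + 8*exp(r) + 4)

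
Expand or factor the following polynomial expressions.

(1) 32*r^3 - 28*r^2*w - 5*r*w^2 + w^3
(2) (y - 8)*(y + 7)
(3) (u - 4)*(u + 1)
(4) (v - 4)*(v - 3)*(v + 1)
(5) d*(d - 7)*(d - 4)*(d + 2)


(1) = (-8*r + w)*(-r + w)*(4*r + w)
(2) = y^2 - y - 56
(3) = u^2 - 3*u - 4
(4) = v^3 - 6*v^2 + 5*v + 12
(5) = d^4 - 9*d^3 + 6*d^2 + 56*d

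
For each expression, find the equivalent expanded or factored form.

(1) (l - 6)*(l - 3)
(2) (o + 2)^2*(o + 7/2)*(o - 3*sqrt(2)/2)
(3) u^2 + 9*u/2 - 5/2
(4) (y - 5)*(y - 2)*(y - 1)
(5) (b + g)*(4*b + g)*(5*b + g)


(1) = l^2 - 9*l + 18
(2) = o^4 - 3*sqrt(2)*o^3/2 + 15*o^3/2 - 45*sqrt(2)*o^2/4 + 18*o^2 - 27*sqrt(2)*o + 14*o - 21*sqrt(2)
(3) = (u - 1/2)*(u + 5)
(4) = y^3 - 8*y^2 + 17*y - 10
(5) = 20*b^3 + 29*b^2*g + 10*b*g^2 + g^3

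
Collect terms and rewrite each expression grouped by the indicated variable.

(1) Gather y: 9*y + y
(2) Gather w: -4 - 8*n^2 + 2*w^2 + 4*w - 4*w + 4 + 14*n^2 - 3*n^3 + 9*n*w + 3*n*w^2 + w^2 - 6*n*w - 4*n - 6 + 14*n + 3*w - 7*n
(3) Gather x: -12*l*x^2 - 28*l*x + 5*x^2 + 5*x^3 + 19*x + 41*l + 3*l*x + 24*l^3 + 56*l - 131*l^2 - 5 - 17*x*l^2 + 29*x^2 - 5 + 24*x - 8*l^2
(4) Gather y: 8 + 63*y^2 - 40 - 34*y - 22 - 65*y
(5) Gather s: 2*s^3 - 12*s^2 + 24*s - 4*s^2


(1) = 10*y
(2) = -3*n^3 + 6*n^2 + 3*n + w^2*(3*n + 3) + w*(3*n + 3) - 6
(3) = 24*l^3 - 139*l^2 + 97*l + 5*x^3 + x^2*(34 - 12*l) + x*(-17*l^2 - 25*l + 43) - 10
(4) = 63*y^2 - 99*y - 54
(5) = 2*s^3 - 16*s^2 + 24*s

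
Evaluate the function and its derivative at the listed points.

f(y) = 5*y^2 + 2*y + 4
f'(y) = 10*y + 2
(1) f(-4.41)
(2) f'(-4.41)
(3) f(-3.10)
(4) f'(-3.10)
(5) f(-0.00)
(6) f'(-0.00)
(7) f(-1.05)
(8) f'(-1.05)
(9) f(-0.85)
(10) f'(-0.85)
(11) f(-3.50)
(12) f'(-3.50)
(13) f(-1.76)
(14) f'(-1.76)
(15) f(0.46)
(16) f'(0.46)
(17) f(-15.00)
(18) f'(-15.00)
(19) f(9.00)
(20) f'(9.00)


(1) = 92.42
(2) = -42.10
(3) = 45.85
(4) = -29.00
(5) = 4.00
(6) = 2.00
(7) = 7.41
(8) = -8.50
(9) = 5.91
(10) = -6.50
(11) = 58.25
(12) = -33.00
(13) = 15.97
(14) = -15.60
(15) = 5.98
(16) = 6.60
(17) = 1099.00
(18) = -148.00
(19) = 427.00
(20) = 92.00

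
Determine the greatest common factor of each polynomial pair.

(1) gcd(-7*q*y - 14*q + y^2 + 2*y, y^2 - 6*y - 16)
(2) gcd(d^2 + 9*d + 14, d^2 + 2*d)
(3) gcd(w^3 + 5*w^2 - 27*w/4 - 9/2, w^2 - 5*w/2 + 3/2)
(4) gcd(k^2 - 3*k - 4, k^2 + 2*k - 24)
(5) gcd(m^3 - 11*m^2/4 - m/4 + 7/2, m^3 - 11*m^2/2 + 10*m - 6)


(1) = gcd((-7*q + y)*(y + 2), (y - 8)*(y + 2)) = y + 2
(2) = d + 2
(3) = gcd((w - 3/2)*(w + 1/2)*(w + 6), (w - 3/2)*(w - 1)) = w - 3/2
(4) = k - 4
(5) = gcd((m - 2)*(m - 7/4)*(m + 1), (m - 2)^2*(m - 3/2)) = m - 2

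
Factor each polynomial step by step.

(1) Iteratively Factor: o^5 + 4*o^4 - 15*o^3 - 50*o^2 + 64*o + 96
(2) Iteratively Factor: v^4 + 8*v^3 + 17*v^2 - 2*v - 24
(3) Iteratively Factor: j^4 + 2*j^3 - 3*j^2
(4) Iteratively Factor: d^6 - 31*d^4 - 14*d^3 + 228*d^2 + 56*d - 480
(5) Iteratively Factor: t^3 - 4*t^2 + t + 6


(1) = (o - 3)*(o^4 + 7*o^3 + 6*o^2 - 32*o - 32) = (o - 3)*(o + 4)*(o^3 + 3*o^2 - 6*o - 8) = (o - 3)*(o + 1)*(o + 4)*(o^2 + 2*o - 8) = (o - 3)*(o + 1)*(o + 4)^2*(o - 2)
(2) = (v + 2)*(v^3 + 6*v^2 + 5*v - 12) = (v - 1)*(v + 2)*(v^2 + 7*v + 12) = (v - 1)*(v + 2)*(v + 4)*(v + 3)
(3) = (j)*(j^3 + 2*j^2 - 3*j) = j^2*(j^2 + 2*j - 3) = j^2*(j + 3)*(j - 1)
(4) = (d - 5)*(d^5 + 5*d^4 - 6*d^3 - 44*d^2 + 8*d + 96) = (d - 5)*(d - 2)*(d^4 + 7*d^3 + 8*d^2 - 28*d - 48) = (d - 5)*(d - 2)^2*(d^3 + 9*d^2 + 26*d + 24) = (d - 5)*(d - 2)^2*(d + 3)*(d^2 + 6*d + 8) = (d - 5)*(d - 2)^2*(d + 3)*(d + 4)*(d + 2)
(5) = (t - 2)*(t^2 - 2*t - 3) = (t - 3)*(t - 2)*(t + 1)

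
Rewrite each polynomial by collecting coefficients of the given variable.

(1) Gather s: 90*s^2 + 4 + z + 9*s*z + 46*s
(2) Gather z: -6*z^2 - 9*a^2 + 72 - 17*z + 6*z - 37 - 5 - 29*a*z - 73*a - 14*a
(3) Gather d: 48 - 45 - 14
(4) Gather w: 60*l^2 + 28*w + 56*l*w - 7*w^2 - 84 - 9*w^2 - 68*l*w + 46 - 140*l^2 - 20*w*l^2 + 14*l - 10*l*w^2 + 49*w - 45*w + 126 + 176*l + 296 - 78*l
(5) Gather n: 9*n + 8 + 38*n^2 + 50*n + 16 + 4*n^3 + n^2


(1) = 90*s^2 + s*(9*z + 46) + z + 4
(2) = -9*a^2 - 87*a - 6*z^2 + z*(-29*a - 11) + 30
(3) = -11
(4) = -80*l^2 + 112*l + w^2*(-10*l - 16) + w*(-20*l^2 - 12*l + 32) + 384
(5) = 4*n^3 + 39*n^2 + 59*n + 24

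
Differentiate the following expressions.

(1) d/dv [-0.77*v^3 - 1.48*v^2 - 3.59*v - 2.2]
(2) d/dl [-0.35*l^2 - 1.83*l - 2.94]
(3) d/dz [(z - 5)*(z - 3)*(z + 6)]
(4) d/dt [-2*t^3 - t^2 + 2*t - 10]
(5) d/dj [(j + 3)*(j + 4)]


(1) = -2.31*v^2 - 2.96*v - 3.59
(2) = -0.7*l - 1.83
(3) = 3*z^2 - 4*z - 33
(4) = -6*t^2 - 2*t + 2
(5) = 2*j + 7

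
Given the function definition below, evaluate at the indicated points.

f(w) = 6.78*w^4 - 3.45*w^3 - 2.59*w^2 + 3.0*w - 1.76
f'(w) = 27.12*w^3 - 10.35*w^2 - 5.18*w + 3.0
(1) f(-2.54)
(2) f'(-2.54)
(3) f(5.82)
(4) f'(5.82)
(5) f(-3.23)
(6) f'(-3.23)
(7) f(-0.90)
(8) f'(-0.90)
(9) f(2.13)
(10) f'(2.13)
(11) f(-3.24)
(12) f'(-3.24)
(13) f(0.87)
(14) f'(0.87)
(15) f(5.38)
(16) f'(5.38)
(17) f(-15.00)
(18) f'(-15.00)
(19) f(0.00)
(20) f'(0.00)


(1) = 312.65
(2) = -495.03
(3) = 7026.81
(4) = 4968.64
(5) = 815.76
(6) = -1002.15
(7) = 0.41
(8) = -20.49
(9) = 99.10
(10) = 207.09
(11) = 825.83
(12) = -1011.28
(13) = 0.50
(14) = 8.52
(15) = 5082.31
(16) = 3898.71
(17) = 354251.74
(18) = -93778.05
(19) = -1.76
(20) = 3.00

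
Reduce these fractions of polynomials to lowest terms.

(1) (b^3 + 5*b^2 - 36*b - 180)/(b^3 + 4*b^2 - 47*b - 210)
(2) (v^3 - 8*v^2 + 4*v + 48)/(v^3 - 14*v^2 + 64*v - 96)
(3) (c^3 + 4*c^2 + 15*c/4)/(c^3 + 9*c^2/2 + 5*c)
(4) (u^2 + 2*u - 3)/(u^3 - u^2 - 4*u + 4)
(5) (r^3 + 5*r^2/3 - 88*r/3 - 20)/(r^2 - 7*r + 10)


(1) = (b - 6)/(b - 7)
(2) = (v + 2)/(v - 4)
(3) = (2*c + 3)/(2*c + 4)
(4) = (u + 3)/(u^2 - 4)
(5) = (3*r^2 + 20*r + 12)/(3*r - 6)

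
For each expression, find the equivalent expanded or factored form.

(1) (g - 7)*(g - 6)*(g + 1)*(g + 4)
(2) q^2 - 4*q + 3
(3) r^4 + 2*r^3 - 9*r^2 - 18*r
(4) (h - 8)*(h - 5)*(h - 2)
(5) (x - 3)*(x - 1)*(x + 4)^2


(1) = g^4 - 8*g^3 - 19*g^2 + 158*g + 168
(2) = (q - 3)*(q - 1)
(3) = r*(r - 3)*(r + 2)*(r + 3)
(4) = h^3 - 15*h^2 + 66*h - 80
(5) = x^4 + 4*x^3 - 13*x^2 - 40*x + 48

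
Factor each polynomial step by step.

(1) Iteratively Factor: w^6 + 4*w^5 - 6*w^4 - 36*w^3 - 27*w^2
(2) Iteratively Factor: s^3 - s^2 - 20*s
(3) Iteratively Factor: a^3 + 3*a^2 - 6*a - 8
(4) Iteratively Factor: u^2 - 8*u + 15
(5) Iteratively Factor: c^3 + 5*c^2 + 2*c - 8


(1) = (w)*(w^5 + 4*w^4 - 6*w^3 - 36*w^2 - 27*w) = w*(w + 3)*(w^4 + w^3 - 9*w^2 - 9*w) = w*(w - 3)*(w + 3)*(w^3 + 4*w^2 + 3*w) = w*(w - 3)*(w + 3)^2*(w^2 + w) = w^2*(w - 3)*(w + 3)^2*(w + 1)
(2) = (s + 4)*(s^2 - 5*s) = s*(s + 4)*(s - 5)
(3) = (a + 1)*(a^2 + 2*a - 8) = (a - 2)*(a + 1)*(a + 4)
(4) = (u - 3)*(u - 5)
(5) = (c - 1)*(c^2 + 6*c + 8) = (c - 1)*(c + 2)*(c + 4)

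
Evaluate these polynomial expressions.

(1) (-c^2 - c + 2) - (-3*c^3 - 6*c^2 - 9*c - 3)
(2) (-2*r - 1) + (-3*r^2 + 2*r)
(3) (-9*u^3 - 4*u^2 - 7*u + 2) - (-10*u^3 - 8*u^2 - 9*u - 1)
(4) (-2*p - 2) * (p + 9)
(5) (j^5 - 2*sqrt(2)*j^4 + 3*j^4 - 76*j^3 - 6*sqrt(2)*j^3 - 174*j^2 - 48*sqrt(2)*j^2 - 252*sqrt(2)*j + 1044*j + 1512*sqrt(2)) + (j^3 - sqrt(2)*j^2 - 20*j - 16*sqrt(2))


(1) = 3*c^3 + 5*c^2 + 8*c + 5
(2) = -3*r^2 - 1
(3) = u^3 + 4*u^2 + 2*u + 3
(4) = -2*p^2 - 20*p - 18
(5) = j^5 - 2*sqrt(2)*j^4 + 3*j^4 - 75*j^3 - 6*sqrt(2)*j^3 - 174*j^2 - 49*sqrt(2)*j^2 - 252*sqrt(2)*j + 1024*j + 1496*sqrt(2)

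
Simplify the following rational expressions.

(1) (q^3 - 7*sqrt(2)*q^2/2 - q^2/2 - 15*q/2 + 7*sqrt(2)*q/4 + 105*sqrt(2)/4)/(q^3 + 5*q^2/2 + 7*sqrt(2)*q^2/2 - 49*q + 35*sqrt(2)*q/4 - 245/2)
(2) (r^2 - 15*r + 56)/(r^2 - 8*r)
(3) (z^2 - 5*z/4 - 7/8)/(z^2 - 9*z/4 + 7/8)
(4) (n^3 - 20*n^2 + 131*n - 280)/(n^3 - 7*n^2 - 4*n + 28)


(1) = (16*q - 48)/(16*q + 112*sqrt(2))
(2) = (r - 7)/r
(3) = (2*z + 1)/(2*z - 1)
(4) = (n^2 - 13*n + 40)/(n^2 - 4)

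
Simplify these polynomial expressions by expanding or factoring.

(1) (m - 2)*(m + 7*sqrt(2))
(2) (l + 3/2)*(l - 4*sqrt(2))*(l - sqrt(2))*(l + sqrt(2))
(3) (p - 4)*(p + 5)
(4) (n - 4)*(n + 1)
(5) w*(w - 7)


(1) = m^2 - 2*m + 7*sqrt(2)*m - 14*sqrt(2)
(2) = l^4 - 4*sqrt(2)*l^3 + 3*l^3/2 - 6*sqrt(2)*l^2 - 2*l^2 - 3*l + 8*sqrt(2)*l + 12*sqrt(2)
(3) = p^2 + p - 20
(4) = n^2 - 3*n - 4
(5) = w^2 - 7*w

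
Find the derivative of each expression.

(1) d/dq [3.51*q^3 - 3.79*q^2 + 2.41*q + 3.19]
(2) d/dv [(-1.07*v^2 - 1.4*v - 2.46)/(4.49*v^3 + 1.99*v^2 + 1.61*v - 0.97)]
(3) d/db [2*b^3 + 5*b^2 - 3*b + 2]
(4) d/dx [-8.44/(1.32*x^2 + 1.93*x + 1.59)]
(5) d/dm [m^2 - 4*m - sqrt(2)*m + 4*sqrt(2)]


(1) = 10.53*q^2 - 7.58*q + 2.41
(2) = (4.8043*v^4 + 12.572*v^3 + 34.1995*v^2 + 11.8666*v + 5.3186)/(20.1601*v^6 + 17.8702*v^5 + 18.4179*v^4 - 2.3028*v^3 - 1.2685*v^2 - 3.1234*v + 0.9409)
(3) = 6*b^2 + 10*b - 3
(4) = (22.2816*x + 16.2892)/(1.32*x^2 + 1.93*x + 1.59)^2
(5) = 2*m - 4 - sqrt(2)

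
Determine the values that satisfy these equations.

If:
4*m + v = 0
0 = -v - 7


Then:
m = 7/4
v = -7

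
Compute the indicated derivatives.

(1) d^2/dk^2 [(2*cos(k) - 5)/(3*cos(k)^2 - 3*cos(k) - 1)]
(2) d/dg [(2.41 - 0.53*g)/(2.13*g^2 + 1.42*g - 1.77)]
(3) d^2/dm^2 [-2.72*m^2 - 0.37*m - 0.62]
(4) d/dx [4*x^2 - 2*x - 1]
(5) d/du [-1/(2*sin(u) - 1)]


(1) = 2*(162*(1 - cos(2*k))^2*cos(k) - 162*(1 - cos(2*k))^2 - 787*cos(k) - 330*cos(2*k) + 279*cos(3*k) - 36*cos(5*k) + 846)/(6*cos(k) - 3*cos(2*k) - 1)^3
(2) = (1.1289*g^2 - 10.2666*g - 2.4841)/(4.5369*g^4 + 6.0492*g^3 - 5.5238*g^2 - 5.0268*g + 3.1329)
(3) = -5.44000000000000
(4) = 8*x - 2
(5) = 2*cos(u)/(2*sin(u) - 1)^2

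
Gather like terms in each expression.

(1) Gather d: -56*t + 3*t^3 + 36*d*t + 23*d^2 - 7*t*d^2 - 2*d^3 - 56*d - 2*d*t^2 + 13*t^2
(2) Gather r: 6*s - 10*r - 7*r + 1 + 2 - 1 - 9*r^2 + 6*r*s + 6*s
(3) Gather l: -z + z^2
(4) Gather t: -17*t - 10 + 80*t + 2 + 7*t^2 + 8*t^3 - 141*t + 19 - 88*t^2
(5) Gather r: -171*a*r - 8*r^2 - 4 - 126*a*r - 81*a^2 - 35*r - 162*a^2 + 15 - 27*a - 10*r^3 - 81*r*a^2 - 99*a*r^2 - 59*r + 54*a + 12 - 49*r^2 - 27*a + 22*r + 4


(1) = -2*d^3 + d^2*(23 - 7*t) + d*(-2*t^2 + 36*t - 56) + 3*t^3 + 13*t^2 - 56*t
(2) = -9*r^2 + r*(6*s - 17) + 12*s + 2
(3) = z^2 - z
(4) = 8*t^3 - 81*t^2 - 78*t + 11
(5) = -243*a^2 - 10*r^3 + r^2*(-99*a - 57) + r*(-81*a^2 - 297*a - 72) + 27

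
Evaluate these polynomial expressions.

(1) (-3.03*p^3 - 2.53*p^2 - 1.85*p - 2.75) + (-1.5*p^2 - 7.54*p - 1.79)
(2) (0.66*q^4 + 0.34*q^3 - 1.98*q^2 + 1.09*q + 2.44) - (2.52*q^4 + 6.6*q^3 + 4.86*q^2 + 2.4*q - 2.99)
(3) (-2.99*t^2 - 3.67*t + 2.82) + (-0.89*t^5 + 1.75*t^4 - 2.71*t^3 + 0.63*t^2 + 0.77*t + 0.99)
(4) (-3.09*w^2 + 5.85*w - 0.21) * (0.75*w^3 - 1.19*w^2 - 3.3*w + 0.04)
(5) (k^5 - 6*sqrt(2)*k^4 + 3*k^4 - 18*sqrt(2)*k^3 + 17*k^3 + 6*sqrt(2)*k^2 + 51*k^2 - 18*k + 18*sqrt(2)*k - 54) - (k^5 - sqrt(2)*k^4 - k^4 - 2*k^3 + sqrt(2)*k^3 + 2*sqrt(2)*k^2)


(1) = -3.03*p^3 - 4.03*p^2 - 9.39*p - 4.54
(2) = -1.86*q^4 - 6.26*q^3 - 6.84*q^2 - 1.31*q + 5.43
(3) = -0.89*t^5 + 1.75*t^4 - 2.71*t^3 - 2.36*t^2 - 2.9*t + 3.81
(4) = -2.3175*w^5 + 8.0646*w^4 + 3.078*w^3 - 19.1787*w^2 + 0.927*w - 0.0084
(5) = -5*sqrt(2)*k^4 + 4*k^4 - 19*sqrt(2)*k^3 + 19*k^3 + 4*sqrt(2)*k^2 + 51*k^2 - 18*k + 18*sqrt(2)*k - 54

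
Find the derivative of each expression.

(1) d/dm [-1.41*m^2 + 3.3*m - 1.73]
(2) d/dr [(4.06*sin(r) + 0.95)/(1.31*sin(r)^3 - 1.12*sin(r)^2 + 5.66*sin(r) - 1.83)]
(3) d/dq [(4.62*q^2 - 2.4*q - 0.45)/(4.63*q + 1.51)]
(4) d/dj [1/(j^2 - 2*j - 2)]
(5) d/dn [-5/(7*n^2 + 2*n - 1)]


(1) = 3.3 - 2.82*m
(2) = (-10.6372*sin(r)^3 + 0.8137*sin(r)^2 + 2.128*sin(r) - 12.8068)*cos(r)/(1.7161*sin(r)^6 - 2.9344*sin(r)^5 + 16.0836*sin(r)^4 - 17.473*sin(r)^3 + 36.1348*sin(r)^2 - 20.7156*sin(r) + 3.3489)
(3) = (21.3906*q^2 + 13.9524*q - 1.5405)/(21.4369*q^2 + 13.9826*q + 2.2801)
(4) = 2*(1 - j)/(-j^2 + 2*j + 2)^2
(5) = 10*(7*n + 1)/(7*n^2 + 2*n - 1)^2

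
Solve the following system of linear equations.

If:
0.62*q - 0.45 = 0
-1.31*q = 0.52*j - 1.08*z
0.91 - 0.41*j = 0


Then:
j = 2.22
q = 0.73
z = 1.95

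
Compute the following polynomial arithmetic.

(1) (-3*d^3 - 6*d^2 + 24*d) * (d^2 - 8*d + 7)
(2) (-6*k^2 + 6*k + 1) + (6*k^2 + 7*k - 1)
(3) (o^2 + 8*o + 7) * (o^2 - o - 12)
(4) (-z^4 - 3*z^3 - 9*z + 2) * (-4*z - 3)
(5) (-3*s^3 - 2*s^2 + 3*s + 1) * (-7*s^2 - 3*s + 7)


(1) = -3*d^5 + 18*d^4 + 51*d^3 - 234*d^2 + 168*d
(2) = 13*k
(3) = o^4 + 7*o^3 - 13*o^2 - 103*o - 84
(4) = 4*z^5 + 15*z^4 + 9*z^3 + 36*z^2 + 19*z - 6
(5) = 21*s^5 + 23*s^4 - 36*s^3 - 30*s^2 + 18*s + 7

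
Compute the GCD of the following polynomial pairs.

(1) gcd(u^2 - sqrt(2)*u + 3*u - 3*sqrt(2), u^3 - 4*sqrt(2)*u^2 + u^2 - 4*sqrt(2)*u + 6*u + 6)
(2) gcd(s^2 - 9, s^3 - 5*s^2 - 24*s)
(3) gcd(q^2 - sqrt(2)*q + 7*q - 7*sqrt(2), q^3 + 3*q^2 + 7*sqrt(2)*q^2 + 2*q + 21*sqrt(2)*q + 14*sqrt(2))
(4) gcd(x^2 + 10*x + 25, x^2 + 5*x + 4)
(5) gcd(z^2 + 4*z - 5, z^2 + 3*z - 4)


(1) = u - sqrt(2)
(2) = gcd((s - 3)*(s + 3), s*(s - 8)*(s + 3)) = s + 3
(3) = gcd((q + 7)*(q - sqrt(2)), (q + 1)*(q + 2)*(q + 7*sqrt(2))) = 1
(4) = gcd((x + 5)^2, (x + 1)*(x + 4)) = 1
(5) = gcd((z - 1)*(z + 5), (z - 1)*(z + 4)) = z - 1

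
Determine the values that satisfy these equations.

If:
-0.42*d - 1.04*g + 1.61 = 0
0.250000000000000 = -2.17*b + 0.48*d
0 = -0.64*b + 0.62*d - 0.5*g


Then:
b = 0.11
d = 1.03
g = 1.13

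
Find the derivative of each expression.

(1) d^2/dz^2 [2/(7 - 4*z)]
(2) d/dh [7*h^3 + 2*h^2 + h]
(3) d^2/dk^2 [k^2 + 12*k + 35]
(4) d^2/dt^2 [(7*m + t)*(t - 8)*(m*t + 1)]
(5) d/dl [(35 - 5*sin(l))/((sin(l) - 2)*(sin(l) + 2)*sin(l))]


(1) = -64/(4*z - 7)^3
(2) = 21*h^2 + 4*h + 1
(3) = 2
(4) = 14*m^2 + 6*m*t - 16*m + 2
(5) = 5*(2*sin(l) - 21 + 28/sin(l)^2)*cos(l)/((sin(l) - 2)^2*(sin(l) + 2)^2)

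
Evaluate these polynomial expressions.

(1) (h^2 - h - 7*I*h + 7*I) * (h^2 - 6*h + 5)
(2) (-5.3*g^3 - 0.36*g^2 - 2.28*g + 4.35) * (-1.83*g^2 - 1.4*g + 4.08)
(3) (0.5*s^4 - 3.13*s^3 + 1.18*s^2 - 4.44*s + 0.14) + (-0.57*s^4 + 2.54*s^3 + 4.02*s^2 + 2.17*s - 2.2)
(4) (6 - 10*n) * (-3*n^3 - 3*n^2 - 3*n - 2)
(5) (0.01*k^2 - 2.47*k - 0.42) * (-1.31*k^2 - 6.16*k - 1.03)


(1) = h^4 - 7*h^3 - 7*I*h^3 + 11*h^2 + 49*I*h^2 - 5*h - 77*I*h + 35*I
(2) = 9.699*g^5 + 8.0788*g^4 - 16.9476*g^3 - 6.2373*g^2 - 15.3924*g + 17.748
(3) = -0.07*s^4 - 0.59*s^3 + 5.2*s^2 - 2.27*s - 2.06
(4) = 30*n^4 + 12*n^3 + 12*n^2 + 2*n - 12
(5) = -0.0131*k^4 + 3.1741*k^3 + 15.7551*k^2 + 5.1313*k + 0.4326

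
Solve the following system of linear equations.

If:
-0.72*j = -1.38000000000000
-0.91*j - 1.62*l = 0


Then:
j = 1.92
l = -1.08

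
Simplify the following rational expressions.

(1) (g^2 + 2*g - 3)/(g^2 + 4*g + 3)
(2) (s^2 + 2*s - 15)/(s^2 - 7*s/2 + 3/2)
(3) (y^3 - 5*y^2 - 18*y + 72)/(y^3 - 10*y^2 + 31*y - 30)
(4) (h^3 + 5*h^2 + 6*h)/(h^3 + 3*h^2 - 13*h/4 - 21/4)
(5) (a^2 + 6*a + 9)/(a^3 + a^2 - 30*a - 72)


(1) = (g - 1)/(g + 1)
(2) = (2*s + 10)/(2*s - 1)
(3) = (y^2 - 2*y - 24)/(y^2 - 7*y + 10)
(4) = (4*h^3 + 20*h^2 + 24*h)/(4*h^3 + 12*h^2 - 13*h - 21)
(5) = (a + 3)/(a^2 - 2*a - 24)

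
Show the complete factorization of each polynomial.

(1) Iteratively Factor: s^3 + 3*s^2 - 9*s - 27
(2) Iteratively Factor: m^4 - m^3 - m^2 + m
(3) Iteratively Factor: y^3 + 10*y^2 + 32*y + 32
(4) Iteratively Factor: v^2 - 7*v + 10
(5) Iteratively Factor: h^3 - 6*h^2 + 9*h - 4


(1) = (s + 3)*(s^2 - 9) = (s - 3)*(s + 3)*(s + 3)
(2) = (m)*(m^3 - m^2 - m + 1) = m*(m - 1)*(m^2 - 1) = m*(m - 1)^2*(m + 1)
(3) = (y + 4)*(y^2 + 6*y + 8) = (y + 4)^2*(y + 2)
(4) = (v - 5)*(v - 2)
(5) = (h - 1)*(h^2 - 5*h + 4) = (h - 4)*(h - 1)*(h - 1)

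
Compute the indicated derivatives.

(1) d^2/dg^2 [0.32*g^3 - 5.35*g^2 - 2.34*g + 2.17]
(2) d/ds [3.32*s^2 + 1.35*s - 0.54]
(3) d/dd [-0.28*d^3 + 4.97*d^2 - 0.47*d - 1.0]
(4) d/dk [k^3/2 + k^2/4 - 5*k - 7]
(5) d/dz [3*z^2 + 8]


(1) = 1.92*g - 10.7
(2) = 6.64*s + 1.35
(3) = -0.84*d^2 + 9.94*d - 0.47
(4) = 3*k^2/2 + k/2 - 5
(5) = 6*z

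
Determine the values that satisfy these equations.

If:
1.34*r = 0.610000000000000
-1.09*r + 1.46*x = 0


Then:
r = 0.46
x = 0.34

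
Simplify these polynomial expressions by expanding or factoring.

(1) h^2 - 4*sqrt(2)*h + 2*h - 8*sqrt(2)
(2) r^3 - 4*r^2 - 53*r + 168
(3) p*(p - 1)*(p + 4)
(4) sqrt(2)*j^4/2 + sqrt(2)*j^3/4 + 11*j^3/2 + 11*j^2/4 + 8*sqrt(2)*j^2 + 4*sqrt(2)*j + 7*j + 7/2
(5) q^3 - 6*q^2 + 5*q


(1) = (h + 2)*(h - 4*sqrt(2))
(2) = (r - 8)*(r - 3)*(r + 7)
(3) = p^3 + 3*p^2 - 4*p
(4) = (j + 1/2)*(j + sqrt(2))*(j + 7*sqrt(2)/2)*(sqrt(2)*j/2 + 1)
(5) = q*(q - 5)*(q - 1)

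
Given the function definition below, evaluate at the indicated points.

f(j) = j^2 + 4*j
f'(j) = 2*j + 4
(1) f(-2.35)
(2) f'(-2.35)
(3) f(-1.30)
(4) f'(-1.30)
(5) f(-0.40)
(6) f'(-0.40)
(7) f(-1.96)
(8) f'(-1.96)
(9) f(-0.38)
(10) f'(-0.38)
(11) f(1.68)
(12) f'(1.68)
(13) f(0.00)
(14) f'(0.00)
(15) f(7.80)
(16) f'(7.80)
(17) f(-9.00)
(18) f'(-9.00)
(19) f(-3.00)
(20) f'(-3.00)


(1) = -3.88
(2) = -0.70
(3) = -3.51
(4) = 1.40
(5) = -1.44
(6) = 3.20
(7) = -4.00
(8) = 0.08
(9) = -1.38
(10) = 3.24
(11) = 9.54
(12) = 7.36
(13) = 0.00
(14) = 4.00
(15) = 92.04
(16) = 19.60
(17) = 45.00
(18) = -14.00
(19) = -3.00
(20) = -2.00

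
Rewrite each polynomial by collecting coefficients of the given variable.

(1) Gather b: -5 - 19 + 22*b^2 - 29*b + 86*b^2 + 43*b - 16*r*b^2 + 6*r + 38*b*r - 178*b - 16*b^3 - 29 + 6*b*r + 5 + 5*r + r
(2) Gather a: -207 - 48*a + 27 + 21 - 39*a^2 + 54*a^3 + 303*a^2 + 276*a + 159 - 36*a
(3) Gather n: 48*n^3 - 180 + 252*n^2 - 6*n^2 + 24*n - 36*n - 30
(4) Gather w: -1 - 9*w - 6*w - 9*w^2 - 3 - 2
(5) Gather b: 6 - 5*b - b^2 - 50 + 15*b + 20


(1) = -16*b^3 + b^2*(108 - 16*r) + b*(44*r - 164) + 12*r - 48
(2) = 54*a^3 + 264*a^2 + 192*a
(3) = 48*n^3 + 246*n^2 - 12*n - 210
(4) = -9*w^2 - 15*w - 6
(5) = -b^2 + 10*b - 24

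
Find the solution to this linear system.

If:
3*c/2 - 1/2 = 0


Then:
c = 1/3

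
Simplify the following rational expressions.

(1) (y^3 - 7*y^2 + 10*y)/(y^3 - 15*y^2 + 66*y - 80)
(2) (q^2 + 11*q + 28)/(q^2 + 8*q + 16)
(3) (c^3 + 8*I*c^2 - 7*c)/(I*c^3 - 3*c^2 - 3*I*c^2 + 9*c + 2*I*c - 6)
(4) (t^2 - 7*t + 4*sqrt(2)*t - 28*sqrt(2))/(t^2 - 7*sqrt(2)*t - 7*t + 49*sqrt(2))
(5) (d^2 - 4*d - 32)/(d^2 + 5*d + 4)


(1) = y/(y - 8)
(2) = (q + 7)/(q + 4)
(3) = (-I*c^3 + 8*c^2 + 7*I*c)/(c^3 + c^2*(-3 + 3*I) + c*(2 - 9*I) + 6*I)
(4) = (t + 4*sqrt(2))/(t - 7*sqrt(2))
(5) = (d - 8)/(d + 1)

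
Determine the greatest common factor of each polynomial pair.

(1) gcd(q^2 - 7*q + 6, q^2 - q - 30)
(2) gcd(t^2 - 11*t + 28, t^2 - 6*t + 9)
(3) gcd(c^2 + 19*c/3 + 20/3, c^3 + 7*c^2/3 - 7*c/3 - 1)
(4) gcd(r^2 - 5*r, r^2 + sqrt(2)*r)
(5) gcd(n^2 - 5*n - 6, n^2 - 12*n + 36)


(1) = q - 6
(2) = 1
(3) = gcd((c + 4/3)*(c + 5), (c - 1)*(c + 1/3)*(c + 3)) = 1
(4) = gcd(r*(r - 5), r*(r + sqrt(2))) = r
(5) = gcd((n - 6)*(n + 1), (n - 6)^2) = n - 6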